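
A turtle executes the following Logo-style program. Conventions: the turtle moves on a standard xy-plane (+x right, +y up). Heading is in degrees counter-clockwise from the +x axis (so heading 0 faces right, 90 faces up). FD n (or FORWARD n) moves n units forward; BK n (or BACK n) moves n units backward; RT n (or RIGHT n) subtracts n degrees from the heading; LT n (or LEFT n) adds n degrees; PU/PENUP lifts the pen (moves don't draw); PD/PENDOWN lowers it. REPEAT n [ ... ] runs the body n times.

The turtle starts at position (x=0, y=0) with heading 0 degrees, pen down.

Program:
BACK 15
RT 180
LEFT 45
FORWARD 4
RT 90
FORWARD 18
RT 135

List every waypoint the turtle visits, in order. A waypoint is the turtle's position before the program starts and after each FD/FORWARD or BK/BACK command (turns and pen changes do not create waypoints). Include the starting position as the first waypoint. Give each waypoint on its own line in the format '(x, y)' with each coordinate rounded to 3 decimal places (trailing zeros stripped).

Executing turtle program step by step:
Start: pos=(0,0), heading=0, pen down
BK 15: (0,0) -> (-15,0) [heading=0, draw]
RT 180: heading 0 -> 180
LT 45: heading 180 -> 225
FD 4: (-15,0) -> (-17.828,-2.828) [heading=225, draw]
RT 90: heading 225 -> 135
FD 18: (-17.828,-2.828) -> (-30.556,9.899) [heading=135, draw]
RT 135: heading 135 -> 0
Final: pos=(-30.556,9.899), heading=0, 3 segment(s) drawn
Waypoints (4 total):
(0, 0)
(-15, 0)
(-17.828, -2.828)
(-30.556, 9.899)

Answer: (0, 0)
(-15, 0)
(-17.828, -2.828)
(-30.556, 9.899)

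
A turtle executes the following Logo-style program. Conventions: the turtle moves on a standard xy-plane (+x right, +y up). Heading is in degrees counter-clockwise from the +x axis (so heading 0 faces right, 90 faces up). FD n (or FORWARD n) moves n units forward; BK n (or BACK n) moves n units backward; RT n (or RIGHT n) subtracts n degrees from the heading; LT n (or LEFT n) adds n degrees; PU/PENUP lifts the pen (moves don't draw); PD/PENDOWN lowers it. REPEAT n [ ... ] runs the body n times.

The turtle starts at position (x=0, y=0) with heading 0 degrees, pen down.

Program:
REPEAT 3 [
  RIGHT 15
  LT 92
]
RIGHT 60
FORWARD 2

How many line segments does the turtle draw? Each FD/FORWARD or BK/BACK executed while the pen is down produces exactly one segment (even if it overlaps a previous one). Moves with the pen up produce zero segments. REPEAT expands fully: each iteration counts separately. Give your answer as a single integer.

Executing turtle program step by step:
Start: pos=(0,0), heading=0, pen down
REPEAT 3 [
  -- iteration 1/3 --
  RT 15: heading 0 -> 345
  LT 92: heading 345 -> 77
  -- iteration 2/3 --
  RT 15: heading 77 -> 62
  LT 92: heading 62 -> 154
  -- iteration 3/3 --
  RT 15: heading 154 -> 139
  LT 92: heading 139 -> 231
]
RT 60: heading 231 -> 171
FD 2: (0,0) -> (-1.975,0.313) [heading=171, draw]
Final: pos=(-1.975,0.313), heading=171, 1 segment(s) drawn
Segments drawn: 1

Answer: 1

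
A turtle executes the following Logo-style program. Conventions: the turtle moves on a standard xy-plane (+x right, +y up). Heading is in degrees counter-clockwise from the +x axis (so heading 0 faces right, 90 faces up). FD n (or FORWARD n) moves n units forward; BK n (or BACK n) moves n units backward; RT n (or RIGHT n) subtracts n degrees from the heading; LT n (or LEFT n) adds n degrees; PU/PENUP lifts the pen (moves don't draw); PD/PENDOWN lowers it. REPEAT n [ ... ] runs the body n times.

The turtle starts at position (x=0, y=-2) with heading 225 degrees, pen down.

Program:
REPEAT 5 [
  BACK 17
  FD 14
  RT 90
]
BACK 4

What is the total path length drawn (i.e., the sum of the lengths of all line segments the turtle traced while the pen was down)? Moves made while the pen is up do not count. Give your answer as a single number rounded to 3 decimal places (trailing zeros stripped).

Answer: 159

Derivation:
Executing turtle program step by step:
Start: pos=(0,-2), heading=225, pen down
REPEAT 5 [
  -- iteration 1/5 --
  BK 17: (0,-2) -> (12.021,10.021) [heading=225, draw]
  FD 14: (12.021,10.021) -> (2.121,0.121) [heading=225, draw]
  RT 90: heading 225 -> 135
  -- iteration 2/5 --
  BK 17: (2.121,0.121) -> (14.142,-11.899) [heading=135, draw]
  FD 14: (14.142,-11.899) -> (4.243,-2) [heading=135, draw]
  RT 90: heading 135 -> 45
  -- iteration 3/5 --
  BK 17: (4.243,-2) -> (-7.778,-14.021) [heading=45, draw]
  FD 14: (-7.778,-14.021) -> (2.121,-4.121) [heading=45, draw]
  RT 90: heading 45 -> 315
  -- iteration 4/5 --
  BK 17: (2.121,-4.121) -> (-9.899,7.899) [heading=315, draw]
  FD 14: (-9.899,7.899) -> (0,-2) [heading=315, draw]
  RT 90: heading 315 -> 225
  -- iteration 5/5 --
  BK 17: (0,-2) -> (12.021,10.021) [heading=225, draw]
  FD 14: (12.021,10.021) -> (2.121,0.121) [heading=225, draw]
  RT 90: heading 225 -> 135
]
BK 4: (2.121,0.121) -> (4.95,-2.707) [heading=135, draw]
Final: pos=(4.95,-2.707), heading=135, 11 segment(s) drawn

Segment lengths:
  seg 1: (0,-2) -> (12.021,10.021), length = 17
  seg 2: (12.021,10.021) -> (2.121,0.121), length = 14
  seg 3: (2.121,0.121) -> (14.142,-11.899), length = 17
  seg 4: (14.142,-11.899) -> (4.243,-2), length = 14
  seg 5: (4.243,-2) -> (-7.778,-14.021), length = 17
  seg 6: (-7.778,-14.021) -> (2.121,-4.121), length = 14
  seg 7: (2.121,-4.121) -> (-9.899,7.899), length = 17
  seg 8: (-9.899,7.899) -> (0,-2), length = 14
  seg 9: (0,-2) -> (12.021,10.021), length = 17
  seg 10: (12.021,10.021) -> (2.121,0.121), length = 14
  seg 11: (2.121,0.121) -> (4.95,-2.707), length = 4
Total = 159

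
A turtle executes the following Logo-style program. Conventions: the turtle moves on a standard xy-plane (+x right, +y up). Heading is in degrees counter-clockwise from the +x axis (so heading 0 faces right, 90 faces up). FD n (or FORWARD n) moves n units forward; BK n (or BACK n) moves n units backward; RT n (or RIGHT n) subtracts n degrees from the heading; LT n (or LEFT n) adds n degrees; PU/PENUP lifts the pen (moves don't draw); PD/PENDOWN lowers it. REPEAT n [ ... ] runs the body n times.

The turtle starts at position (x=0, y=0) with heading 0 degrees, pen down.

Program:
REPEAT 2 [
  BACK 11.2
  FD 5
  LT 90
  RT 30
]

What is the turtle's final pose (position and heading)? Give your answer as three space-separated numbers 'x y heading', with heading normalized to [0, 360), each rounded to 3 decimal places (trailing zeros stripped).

Executing turtle program step by step:
Start: pos=(0,0), heading=0, pen down
REPEAT 2 [
  -- iteration 1/2 --
  BK 11.2: (0,0) -> (-11.2,0) [heading=0, draw]
  FD 5: (-11.2,0) -> (-6.2,0) [heading=0, draw]
  LT 90: heading 0 -> 90
  RT 30: heading 90 -> 60
  -- iteration 2/2 --
  BK 11.2: (-6.2,0) -> (-11.8,-9.699) [heading=60, draw]
  FD 5: (-11.8,-9.699) -> (-9.3,-5.369) [heading=60, draw]
  LT 90: heading 60 -> 150
  RT 30: heading 150 -> 120
]
Final: pos=(-9.3,-5.369), heading=120, 4 segment(s) drawn

Answer: -9.3 -5.369 120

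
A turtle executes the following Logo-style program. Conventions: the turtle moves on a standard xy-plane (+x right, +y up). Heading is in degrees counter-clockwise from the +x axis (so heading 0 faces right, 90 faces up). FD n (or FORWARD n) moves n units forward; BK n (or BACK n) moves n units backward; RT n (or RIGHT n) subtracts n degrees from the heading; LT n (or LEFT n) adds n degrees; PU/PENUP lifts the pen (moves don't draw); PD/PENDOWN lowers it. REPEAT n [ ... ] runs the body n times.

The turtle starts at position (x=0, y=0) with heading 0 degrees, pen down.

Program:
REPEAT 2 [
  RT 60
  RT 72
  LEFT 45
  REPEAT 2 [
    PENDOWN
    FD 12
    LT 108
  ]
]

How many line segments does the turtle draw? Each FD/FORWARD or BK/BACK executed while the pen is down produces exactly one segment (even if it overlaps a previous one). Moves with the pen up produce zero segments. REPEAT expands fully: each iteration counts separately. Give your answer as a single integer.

Executing turtle program step by step:
Start: pos=(0,0), heading=0, pen down
REPEAT 2 [
  -- iteration 1/2 --
  RT 60: heading 0 -> 300
  RT 72: heading 300 -> 228
  LT 45: heading 228 -> 273
  REPEAT 2 [
    -- iteration 1/2 --
    PD: pen down
    FD 12: (0,0) -> (0.628,-11.984) [heading=273, draw]
    LT 108: heading 273 -> 21
    -- iteration 2/2 --
    PD: pen down
    FD 12: (0.628,-11.984) -> (11.831,-7.683) [heading=21, draw]
    LT 108: heading 21 -> 129
  ]
  -- iteration 2/2 --
  RT 60: heading 129 -> 69
  RT 72: heading 69 -> 357
  LT 45: heading 357 -> 42
  REPEAT 2 [
    -- iteration 1/2 --
    PD: pen down
    FD 12: (11.831,-7.683) -> (20.749,0.346) [heading=42, draw]
    LT 108: heading 42 -> 150
    -- iteration 2/2 --
    PD: pen down
    FD 12: (20.749,0.346) -> (10.356,6.346) [heading=150, draw]
    LT 108: heading 150 -> 258
  ]
]
Final: pos=(10.356,6.346), heading=258, 4 segment(s) drawn
Segments drawn: 4

Answer: 4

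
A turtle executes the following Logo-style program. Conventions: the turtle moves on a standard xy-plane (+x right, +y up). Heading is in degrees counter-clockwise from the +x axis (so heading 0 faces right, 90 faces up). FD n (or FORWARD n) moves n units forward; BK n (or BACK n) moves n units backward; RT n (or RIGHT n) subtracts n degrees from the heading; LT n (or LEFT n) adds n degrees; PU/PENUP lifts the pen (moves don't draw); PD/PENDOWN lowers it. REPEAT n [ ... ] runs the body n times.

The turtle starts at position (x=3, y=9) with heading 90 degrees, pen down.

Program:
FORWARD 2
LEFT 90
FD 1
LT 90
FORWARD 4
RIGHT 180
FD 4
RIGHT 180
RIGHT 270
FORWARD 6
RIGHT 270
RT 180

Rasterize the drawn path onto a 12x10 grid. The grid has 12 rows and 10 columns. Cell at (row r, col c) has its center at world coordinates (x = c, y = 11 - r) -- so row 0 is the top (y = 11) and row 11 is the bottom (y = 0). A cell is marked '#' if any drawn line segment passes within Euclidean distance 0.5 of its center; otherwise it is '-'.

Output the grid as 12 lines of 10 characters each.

Answer: --#######-
--##------
--##------
--#-------
--#-------
----------
----------
----------
----------
----------
----------
----------

Derivation:
Segment 0: (3,9) -> (3,11)
Segment 1: (3,11) -> (2,11)
Segment 2: (2,11) -> (2,7)
Segment 3: (2,7) -> (2,11)
Segment 4: (2,11) -> (8,11)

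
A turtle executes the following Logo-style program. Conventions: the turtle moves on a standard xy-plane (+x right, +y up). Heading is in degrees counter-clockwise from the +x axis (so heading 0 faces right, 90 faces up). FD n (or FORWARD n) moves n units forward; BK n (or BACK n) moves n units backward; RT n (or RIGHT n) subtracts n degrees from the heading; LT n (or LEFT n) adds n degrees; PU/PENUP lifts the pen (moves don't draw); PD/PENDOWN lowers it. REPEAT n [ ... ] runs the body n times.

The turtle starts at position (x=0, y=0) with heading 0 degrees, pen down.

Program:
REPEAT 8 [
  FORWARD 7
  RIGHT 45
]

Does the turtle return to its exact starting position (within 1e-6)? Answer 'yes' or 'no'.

Answer: yes

Derivation:
Executing turtle program step by step:
Start: pos=(0,0), heading=0, pen down
REPEAT 8 [
  -- iteration 1/8 --
  FD 7: (0,0) -> (7,0) [heading=0, draw]
  RT 45: heading 0 -> 315
  -- iteration 2/8 --
  FD 7: (7,0) -> (11.95,-4.95) [heading=315, draw]
  RT 45: heading 315 -> 270
  -- iteration 3/8 --
  FD 7: (11.95,-4.95) -> (11.95,-11.95) [heading=270, draw]
  RT 45: heading 270 -> 225
  -- iteration 4/8 --
  FD 7: (11.95,-11.95) -> (7,-16.899) [heading=225, draw]
  RT 45: heading 225 -> 180
  -- iteration 5/8 --
  FD 7: (7,-16.899) -> (0,-16.899) [heading=180, draw]
  RT 45: heading 180 -> 135
  -- iteration 6/8 --
  FD 7: (0,-16.899) -> (-4.95,-11.95) [heading=135, draw]
  RT 45: heading 135 -> 90
  -- iteration 7/8 --
  FD 7: (-4.95,-11.95) -> (-4.95,-4.95) [heading=90, draw]
  RT 45: heading 90 -> 45
  -- iteration 8/8 --
  FD 7: (-4.95,-4.95) -> (0,0) [heading=45, draw]
  RT 45: heading 45 -> 0
]
Final: pos=(0,0), heading=0, 8 segment(s) drawn

Start position: (0, 0)
Final position: (0, 0)
Distance = 0; < 1e-6 -> CLOSED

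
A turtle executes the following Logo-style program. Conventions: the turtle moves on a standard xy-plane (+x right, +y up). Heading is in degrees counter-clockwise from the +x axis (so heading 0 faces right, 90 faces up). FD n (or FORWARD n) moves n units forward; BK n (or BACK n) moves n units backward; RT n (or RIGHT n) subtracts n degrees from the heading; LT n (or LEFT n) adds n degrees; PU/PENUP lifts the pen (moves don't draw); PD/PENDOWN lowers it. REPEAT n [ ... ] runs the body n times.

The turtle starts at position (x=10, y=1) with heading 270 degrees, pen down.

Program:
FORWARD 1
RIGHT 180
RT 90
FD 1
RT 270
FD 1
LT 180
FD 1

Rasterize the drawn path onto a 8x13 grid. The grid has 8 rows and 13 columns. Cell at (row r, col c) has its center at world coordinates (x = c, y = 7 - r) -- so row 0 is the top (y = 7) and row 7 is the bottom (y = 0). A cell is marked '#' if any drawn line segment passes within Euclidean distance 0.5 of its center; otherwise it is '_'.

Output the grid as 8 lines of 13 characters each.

Answer: _____________
_____________
_____________
_____________
_____________
_____________
__________##_
__________##_

Derivation:
Segment 0: (10,1) -> (10,0)
Segment 1: (10,0) -> (11,0)
Segment 2: (11,0) -> (11,1)
Segment 3: (11,1) -> (11,0)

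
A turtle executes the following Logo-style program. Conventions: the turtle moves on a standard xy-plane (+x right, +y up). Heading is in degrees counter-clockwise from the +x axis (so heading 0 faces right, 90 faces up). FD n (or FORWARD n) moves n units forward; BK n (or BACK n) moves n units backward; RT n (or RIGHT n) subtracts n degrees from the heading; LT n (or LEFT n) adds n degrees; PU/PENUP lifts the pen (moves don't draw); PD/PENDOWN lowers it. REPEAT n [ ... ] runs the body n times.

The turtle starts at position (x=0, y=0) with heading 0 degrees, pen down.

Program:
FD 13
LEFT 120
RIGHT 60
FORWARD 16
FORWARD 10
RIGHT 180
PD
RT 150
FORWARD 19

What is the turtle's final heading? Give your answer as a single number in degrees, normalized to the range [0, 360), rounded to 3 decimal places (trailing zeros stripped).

Executing turtle program step by step:
Start: pos=(0,0), heading=0, pen down
FD 13: (0,0) -> (13,0) [heading=0, draw]
LT 120: heading 0 -> 120
RT 60: heading 120 -> 60
FD 16: (13,0) -> (21,13.856) [heading=60, draw]
FD 10: (21,13.856) -> (26,22.517) [heading=60, draw]
RT 180: heading 60 -> 240
PD: pen down
RT 150: heading 240 -> 90
FD 19: (26,22.517) -> (26,41.517) [heading=90, draw]
Final: pos=(26,41.517), heading=90, 4 segment(s) drawn

Answer: 90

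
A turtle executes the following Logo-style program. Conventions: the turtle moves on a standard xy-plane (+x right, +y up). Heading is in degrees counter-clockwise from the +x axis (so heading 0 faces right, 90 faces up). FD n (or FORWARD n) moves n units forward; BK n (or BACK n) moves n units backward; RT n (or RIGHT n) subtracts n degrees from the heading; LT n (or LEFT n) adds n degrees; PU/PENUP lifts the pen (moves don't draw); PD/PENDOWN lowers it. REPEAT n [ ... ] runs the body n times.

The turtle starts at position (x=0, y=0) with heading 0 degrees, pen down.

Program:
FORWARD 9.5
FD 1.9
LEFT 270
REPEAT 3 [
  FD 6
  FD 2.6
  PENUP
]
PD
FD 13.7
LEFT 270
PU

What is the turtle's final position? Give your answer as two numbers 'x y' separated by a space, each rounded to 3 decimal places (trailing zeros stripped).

Executing turtle program step by step:
Start: pos=(0,0), heading=0, pen down
FD 9.5: (0,0) -> (9.5,0) [heading=0, draw]
FD 1.9: (9.5,0) -> (11.4,0) [heading=0, draw]
LT 270: heading 0 -> 270
REPEAT 3 [
  -- iteration 1/3 --
  FD 6: (11.4,0) -> (11.4,-6) [heading=270, draw]
  FD 2.6: (11.4,-6) -> (11.4,-8.6) [heading=270, draw]
  PU: pen up
  -- iteration 2/3 --
  FD 6: (11.4,-8.6) -> (11.4,-14.6) [heading=270, move]
  FD 2.6: (11.4,-14.6) -> (11.4,-17.2) [heading=270, move]
  PU: pen up
  -- iteration 3/3 --
  FD 6: (11.4,-17.2) -> (11.4,-23.2) [heading=270, move]
  FD 2.6: (11.4,-23.2) -> (11.4,-25.8) [heading=270, move]
  PU: pen up
]
PD: pen down
FD 13.7: (11.4,-25.8) -> (11.4,-39.5) [heading=270, draw]
LT 270: heading 270 -> 180
PU: pen up
Final: pos=(11.4,-39.5), heading=180, 5 segment(s) drawn

Answer: 11.4 -39.5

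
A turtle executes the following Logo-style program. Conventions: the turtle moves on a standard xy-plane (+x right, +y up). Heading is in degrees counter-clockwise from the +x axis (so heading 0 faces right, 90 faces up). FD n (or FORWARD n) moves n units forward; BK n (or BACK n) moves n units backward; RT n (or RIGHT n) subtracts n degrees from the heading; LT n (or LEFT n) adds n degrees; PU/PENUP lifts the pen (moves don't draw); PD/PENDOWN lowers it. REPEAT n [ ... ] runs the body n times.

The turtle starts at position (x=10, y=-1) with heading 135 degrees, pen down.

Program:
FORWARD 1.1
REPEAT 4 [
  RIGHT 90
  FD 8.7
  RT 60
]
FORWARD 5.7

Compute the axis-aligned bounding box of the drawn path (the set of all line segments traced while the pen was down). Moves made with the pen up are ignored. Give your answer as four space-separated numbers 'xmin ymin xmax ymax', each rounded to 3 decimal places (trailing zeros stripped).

Executing turtle program step by step:
Start: pos=(10,-1), heading=135, pen down
FD 1.1: (10,-1) -> (9.222,-0.222) [heading=135, draw]
REPEAT 4 [
  -- iteration 1/4 --
  RT 90: heading 135 -> 45
  FD 8.7: (9.222,-0.222) -> (15.374,5.93) [heading=45, draw]
  RT 60: heading 45 -> 345
  -- iteration 2/4 --
  RT 90: heading 345 -> 255
  FD 8.7: (15.374,5.93) -> (13.122,-2.474) [heading=255, draw]
  RT 60: heading 255 -> 195
  -- iteration 3/4 --
  RT 90: heading 195 -> 105
  FD 8.7: (13.122,-2.474) -> (10.871,5.93) [heading=105, draw]
  RT 60: heading 105 -> 45
  -- iteration 4/4 --
  RT 90: heading 45 -> 315
  FD 8.7: (10.871,5.93) -> (17.022,-0.222) [heading=315, draw]
  RT 60: heading 315 -> 255
]
FD 5.7: (17.022,-0.222) -> (15.547,-5.728) [heading=255, draw]
Final: pos=(15.547,-5.728), heading=255, 6 segment(s) drawn

Segment endpoints: x in {9.222, 10, 10.871, 13.122, 15.374, 15.547, 17.022}, y in {-5.728, -2.474, -1, -0.222, -0.222, 5.93}
xmin=9.222, ymin=-5.728, xmax=17.022, ymax=5.93

Answer: 9.222 -5.728 17.022 5.93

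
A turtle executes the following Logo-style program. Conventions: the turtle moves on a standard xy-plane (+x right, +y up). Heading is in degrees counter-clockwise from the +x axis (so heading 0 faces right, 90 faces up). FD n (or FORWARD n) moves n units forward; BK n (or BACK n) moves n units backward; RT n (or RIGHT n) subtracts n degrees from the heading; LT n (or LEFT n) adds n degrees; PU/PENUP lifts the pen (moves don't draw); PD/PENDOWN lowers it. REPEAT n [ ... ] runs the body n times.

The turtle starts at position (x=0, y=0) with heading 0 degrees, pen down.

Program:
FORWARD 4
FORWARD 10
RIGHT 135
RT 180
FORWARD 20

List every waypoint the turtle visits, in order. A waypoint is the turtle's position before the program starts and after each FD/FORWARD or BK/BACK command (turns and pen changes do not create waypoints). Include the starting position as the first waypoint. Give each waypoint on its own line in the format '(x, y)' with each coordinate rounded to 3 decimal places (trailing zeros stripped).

Answer: (0, 0)
(4, 0)
(14, 0)
(28.142, 14.142)

Derivation:
Executing turtle program step by step:
Start: pos=(0,0), heading=0, pen down
FD 4: (0,0) -> (4,0) [heading=0, draw]
FD 10: (4,0) -> (14,0) [heading=0, draw]
RT 135: heading 0 -> 225
RT 180: heading 225 -> 45
FD 20: (14,0) -> (28.142,14.142) [heading=45, draw]
Final: pos=(28.142,14.142), heading=45, 3 segment(s) drawn
Waypoints (4 total):
(0, 0)
(4, 0)
(14, 0)
(28.142, 14.142)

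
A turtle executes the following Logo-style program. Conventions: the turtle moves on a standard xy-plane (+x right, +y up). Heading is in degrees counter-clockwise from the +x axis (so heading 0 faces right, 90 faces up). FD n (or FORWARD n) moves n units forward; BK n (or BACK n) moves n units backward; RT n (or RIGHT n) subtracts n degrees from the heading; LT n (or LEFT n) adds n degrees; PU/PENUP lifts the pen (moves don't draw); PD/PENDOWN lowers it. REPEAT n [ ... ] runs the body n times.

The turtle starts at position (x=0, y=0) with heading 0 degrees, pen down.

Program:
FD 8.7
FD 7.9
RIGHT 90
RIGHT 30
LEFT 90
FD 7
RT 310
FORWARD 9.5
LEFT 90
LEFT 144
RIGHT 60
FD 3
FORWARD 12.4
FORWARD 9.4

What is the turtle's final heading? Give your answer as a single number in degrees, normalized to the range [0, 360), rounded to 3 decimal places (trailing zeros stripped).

Answer: 194

Derivation:
Executing turtle program step by step:
Start: pos=(0,0), heading=0, pen down
FD 8.7: (0,0) -> (8.7,0) [heading=0, draw]
FD 7.9: (8.7,0) -> (16.6,0) [heading=0, draw]
RT 90: heading 0 -> 270
RT 30: heading 270 -> 240
LT 90: heading 240 -> 330
FD 7: (16.6,0) -> (22.662,-3.5) [heading=330, draw]
RT 310: heading 330 -> 20
FD 9.5: (22.662,-3.5) -> (31.589,-0.251) [heading=20, draw]
LT 90: heading 20 -> 110
LT 144: heading 110 -> 254
RT 60: heading 254 -> 194
FD 3: (31.589,-0.251) -> (28.678,-0.977) [heading=194, draw]
FD 12.4: (28.678,-0.977) -> (16.647,-3.976) [heading=194, draw]
FD 9.4: (16.647,-3.976) -> (7.526,-6.25) [heading=194, draw]
Final: pos=(7.526,-6.25), heading=194, 7 segment(s) drawn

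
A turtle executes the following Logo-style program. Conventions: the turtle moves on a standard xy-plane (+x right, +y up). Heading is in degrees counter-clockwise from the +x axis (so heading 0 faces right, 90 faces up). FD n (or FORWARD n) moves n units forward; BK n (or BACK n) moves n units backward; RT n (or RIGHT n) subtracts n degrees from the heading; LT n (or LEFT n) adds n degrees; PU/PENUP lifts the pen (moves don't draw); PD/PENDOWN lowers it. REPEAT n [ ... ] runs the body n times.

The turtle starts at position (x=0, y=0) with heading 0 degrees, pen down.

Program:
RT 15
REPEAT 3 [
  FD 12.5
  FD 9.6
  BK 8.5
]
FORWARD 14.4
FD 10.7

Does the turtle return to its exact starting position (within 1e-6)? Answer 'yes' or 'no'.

Executing turtle program step by step:
Start: pos=(0,0), heading=0, pen down
RT 15: heading 0 -> 345
REPEAT 3 [
  -- iteration 1/3 --
  FD 12.5: (0,0) -> (12.074,-3.235) [heading=345, draw]
  FD 9.6: (12.074,-3.235) -> (21.347,-5.72) [heading=345, draw]
  BK 8.5: (21.347,-5.72) -> (13.137,-3.52) [heading=345, draw]
  -- iteration 2/3 --
  FD 12.5: (13.137,-3.52) -> (25.211,-6.755) [heading=345, draw]
  FD 9.6: (25.211,-6.755) -> (34.484,-9.24) [heading=345, draw]
  BK 8.5: (34.484,-9.24) -> (26.273,-7.04) [heading=345, draw]
  -- iteration 3/3 --
  FD 12.5: (26.273,-7.04) -> (38.347,-10.275) [heading=345, draw]
  FD 9.6: (38.347,-10.275) -> (47.62,-12.76) [heading=345, draw]
  BK 8.5: (47.62,-12.76) -> (39.41,-10.56) [heading=345, draw]
]
FD 14.4: (39.41,-10.56) -> (53.319,-14.287) [heading=345, draw]
FD 10.7: (53.319,-14.287) -> (63.655,-17.056) [heading=345, draw]
Final: pos=(63.655,-17.056), heading=345, 11 segment(s) drawn

Start position: (0, 0)
Final position: (63.655, -17.056)
Distance = 65.9; >= 1e-6 -> NOT closed

Answer: no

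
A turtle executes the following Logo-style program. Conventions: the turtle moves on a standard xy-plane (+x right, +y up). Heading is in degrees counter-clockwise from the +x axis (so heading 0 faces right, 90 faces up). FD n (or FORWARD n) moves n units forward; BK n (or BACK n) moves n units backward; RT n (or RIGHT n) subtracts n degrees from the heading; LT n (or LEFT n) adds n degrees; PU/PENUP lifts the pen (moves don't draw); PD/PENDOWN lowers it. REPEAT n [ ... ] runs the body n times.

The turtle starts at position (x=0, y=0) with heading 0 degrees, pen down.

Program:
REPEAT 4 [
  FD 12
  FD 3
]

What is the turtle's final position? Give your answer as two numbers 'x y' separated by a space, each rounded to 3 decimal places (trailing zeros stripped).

Answer: 60 0

Derivation:
Executing turtle program step by step:
Start: pos=(0,0), heading=0, pen down
REPEAT 4 [
  -- iteration 1/4 --
  FD 12: (0,0) -> (12,0) [heading=0, draw]
  FD 3: (12,0) -> (15,0) [heading=0, draw]
  -- iteration 2/4 --
  FD 12: (15,0) -> (27,0) [heading=0, draw]
  FD 3: (27,0) -> (30,0) [heading=0, draw]
  -- iteration 3/4 --
  FD 12: (30,0) -> (42,0) [heading=0, draw]
  FD 3: (42,0) -> (45,0) [heading=0, draw]
  -- iteration 4/4 --
  FD 12: (45,0) -> (57,0) [heading=0, draw]
  FD 3: (57,0) -> (60,0) [heading=0, draw]
]
Final: pos=(60,0), heading=0, 8 segment(s) drawn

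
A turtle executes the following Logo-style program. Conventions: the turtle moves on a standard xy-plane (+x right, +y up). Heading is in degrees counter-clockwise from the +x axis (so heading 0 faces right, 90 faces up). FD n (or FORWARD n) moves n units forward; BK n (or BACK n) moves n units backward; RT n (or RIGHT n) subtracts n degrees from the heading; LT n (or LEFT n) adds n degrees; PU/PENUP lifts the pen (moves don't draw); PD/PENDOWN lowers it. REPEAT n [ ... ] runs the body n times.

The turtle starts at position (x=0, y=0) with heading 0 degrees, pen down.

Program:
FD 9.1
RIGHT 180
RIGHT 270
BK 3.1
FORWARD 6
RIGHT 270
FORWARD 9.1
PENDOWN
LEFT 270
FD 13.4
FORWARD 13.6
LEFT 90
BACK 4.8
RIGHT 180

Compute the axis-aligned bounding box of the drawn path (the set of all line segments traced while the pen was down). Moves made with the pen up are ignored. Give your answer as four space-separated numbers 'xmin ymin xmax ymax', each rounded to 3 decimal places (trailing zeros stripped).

Answer: 0 -29.9 18.2 3.1

Derivation:
Executing turtle program step by step:
Start: pos=(0,0), heading=0, pen down
FD 9.1: (0,0) -> (9.1,0) [heading=0, draw]
RT 180: heading 0 -> 180
RT 270: heading 180 -> 270
BK 3.1: (9.1,0) -> (9.1,3.1) [heading=270, draw]
FD 6: (9.1,3.1) -> (9.1,-2.9) [heading=270, draw]
RT 270: heading 270 -> 0
FD 9.1: (9.1,-2.9) -> (18.2,-2.9) [heading=0, draw]
PD: pen down
LT 270: heading 0 -> 270
FD 13.4: (18.2,-2.9) -> (18.2,-16.3) [heading=270, draw]
FD 13.6: (18.2,-16.3) -> (18.2,-29.9) [heading=270, draw]
LT 90: heading 270 -> 0
BK 4.8: (18.2,-29.9) -> (13.4,-29.9) [heading=0, draw]
RT 180: heading 0 -> 180
Final: pos=(13.4,-29.9), heading=180, 7 segment(s) drawn

Segment endpoints: x in {0, 9.1, 9.1, 13.4, 18.2, 18.2, 18.2}, y in {-29.9, -16.3, -2.9, -2.9, 0, 3.1}
xmin=0, ymin=-29.9, xmax=18.2, ymax=3.1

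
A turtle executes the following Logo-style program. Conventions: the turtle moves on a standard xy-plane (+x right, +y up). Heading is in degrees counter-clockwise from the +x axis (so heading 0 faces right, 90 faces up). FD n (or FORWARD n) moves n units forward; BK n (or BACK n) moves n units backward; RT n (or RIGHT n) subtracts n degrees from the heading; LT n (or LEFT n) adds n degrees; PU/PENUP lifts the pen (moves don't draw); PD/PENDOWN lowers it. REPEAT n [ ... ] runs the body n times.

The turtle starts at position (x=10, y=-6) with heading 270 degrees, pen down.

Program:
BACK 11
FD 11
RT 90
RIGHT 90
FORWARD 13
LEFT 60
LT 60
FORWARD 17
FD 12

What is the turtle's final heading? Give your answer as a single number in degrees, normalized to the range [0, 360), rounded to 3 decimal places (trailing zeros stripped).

Executing turtle program step by step:
Start: pos=(10,-6), heading=270, pen down
BK 11: (10,-6) -> (10,5) [heading=270, draw]
FD 11: (10,5) -> (10,-6) [heading=270, draw]
RT 90: heading 270 -> 180
RT 90: heading 180 -> 90
FD 13: (10,-6) -> (10,7) [heading=90, draw]
LT 60: heading 90 -> 150
LT 60: heading 150 -> 210
FD 17: (10,7) -> (-4.722,-1.5) [heading=210, draw]
FD 12: (-4.722,-1.5) -> (-15.115,-7.5) [heading=210, draw]
Final: pos=(-15.115,-7.5), heading=210, 5 segment(s) drawn

Answer: 210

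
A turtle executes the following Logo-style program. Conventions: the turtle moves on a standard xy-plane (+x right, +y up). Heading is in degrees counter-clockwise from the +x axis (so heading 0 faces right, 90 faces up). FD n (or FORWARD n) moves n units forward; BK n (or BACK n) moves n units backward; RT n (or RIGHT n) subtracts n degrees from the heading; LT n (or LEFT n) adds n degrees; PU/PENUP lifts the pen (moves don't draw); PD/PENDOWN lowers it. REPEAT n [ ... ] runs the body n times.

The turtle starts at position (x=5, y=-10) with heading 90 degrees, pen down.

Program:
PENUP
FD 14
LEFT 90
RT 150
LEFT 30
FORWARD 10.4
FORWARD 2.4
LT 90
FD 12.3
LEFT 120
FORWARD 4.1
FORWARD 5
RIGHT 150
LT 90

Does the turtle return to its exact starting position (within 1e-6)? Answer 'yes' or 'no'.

Answer: no

Derivation:
Executing turtle program step by step:
Start: pos=(5,-10), heading=90, pen down
PU: pen up
FD 14: (5,-10) -> (5,4) [heading=90, move]
LT 90: heading 90 -> 180
RT 150: heading 180 -> 30
LT 30: heading 30 -> 60
FD 10.4: (5,4) -> (10.2,13.007) [heading=60, move]
FD 2.4: (10.2,13.007) -> (11.4,15.085) [heading=60, move]
LT 90: heading 60 -> 150
FD 12.3: (11.4,15.085) -> (0.748,21.235) [heading=150, move]
LT 120: heading 150 -> 270
FD 4.1: (0.748,21.235) -> (0.748,17.135) [heading=270, move]
FD 5: (0.748,17.135) -> (0.748,12.135) [heading=270, move]
RT 150: heading 270 -> 120
LT 90: heading 120 -> 210
Final: pos=(0.748,12.135), heading=210, 0 segment(s) drawn

Start position: (5, -10)
Final position: (0.748, 12.135)
Distance = 22.54; >= 1e-6 -> NOT closed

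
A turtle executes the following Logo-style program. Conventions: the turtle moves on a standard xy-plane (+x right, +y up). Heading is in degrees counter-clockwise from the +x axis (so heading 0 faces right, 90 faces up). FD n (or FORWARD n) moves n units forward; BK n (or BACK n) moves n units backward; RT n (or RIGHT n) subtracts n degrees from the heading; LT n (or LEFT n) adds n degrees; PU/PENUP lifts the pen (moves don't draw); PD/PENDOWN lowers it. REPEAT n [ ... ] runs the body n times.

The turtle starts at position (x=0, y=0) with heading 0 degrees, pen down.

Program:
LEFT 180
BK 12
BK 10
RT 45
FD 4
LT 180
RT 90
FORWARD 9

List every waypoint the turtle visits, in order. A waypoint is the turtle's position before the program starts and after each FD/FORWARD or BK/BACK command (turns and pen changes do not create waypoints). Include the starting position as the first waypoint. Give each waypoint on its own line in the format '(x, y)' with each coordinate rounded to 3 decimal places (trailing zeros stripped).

Executing turtle program step by step:
Start: pos=(0,0), heading=0, pen down
LT 180: heading 0 -> 180
BK 12: (0,0) -> (12,0) [heading=180, draw]
BK 10: (12,0) -> (22,0) [heading=180, draw]
RT 45: heading 180 -> 135
FD 4: (22,0) -> (19.172,2.828) [heading=135, draw]
LT 180: heading 135 -> 315
RT 90: heading 315 -> 225
FD 9: (19.172,2.828) -> (12.808,-3.536) [heading=225, draw]
Final: pos=(12.808,-3.536), heading=225, 4 segment(s) drawn
Waypoints (5 total):
(0, 0)
(12, 0)
(22, 0)
(19.172, 2.828)
(12.808, -3.536)

Answer: (0, 0)
(12, 0)
(22, 0)
(19.172, 2.828)
(12.808, -3.536)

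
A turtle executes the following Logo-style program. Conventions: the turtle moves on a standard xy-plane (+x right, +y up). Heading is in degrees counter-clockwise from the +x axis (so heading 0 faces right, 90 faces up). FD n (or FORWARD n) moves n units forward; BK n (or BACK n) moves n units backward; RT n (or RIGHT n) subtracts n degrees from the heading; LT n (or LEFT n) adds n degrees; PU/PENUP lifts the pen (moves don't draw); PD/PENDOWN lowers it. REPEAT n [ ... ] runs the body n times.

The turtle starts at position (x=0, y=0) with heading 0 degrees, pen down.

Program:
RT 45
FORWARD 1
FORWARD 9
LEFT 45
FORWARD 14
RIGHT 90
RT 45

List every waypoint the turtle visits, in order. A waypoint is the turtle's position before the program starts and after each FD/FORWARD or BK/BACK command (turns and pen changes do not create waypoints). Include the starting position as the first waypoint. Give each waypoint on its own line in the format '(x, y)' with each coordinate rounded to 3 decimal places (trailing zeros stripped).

Answer: (0, 0)
(0.707, -0.707)
(7.071, -7.071)
(21.071, -7.071)

Derivation:
Executing turtle program step by step:
Start: pos=(0,0), heading=0, pen down
RT 45: heading 0 -> 315
FD 1: (0,0) -> (0.707,-0.707) [heading=315, draw]
FD 9: (0.707,-0.707) -> (7.071,-7.071) [heading=315, draw]
LT 45: heading 315 -> 0
FD 14: (7.071,-7.071) -> (21.071,-7.071) [heading=0, draw]
RT 90: heading 0 -> 270
RT 45: heading 270 -> 225
Final: pos=(21.071,-7.071), heading=225, 3 segment(s) drawn
Waypoints (4 total):
(0, 0)
(0.707, -0.707)
(7.071, -7.071)
(21.071, -7.071)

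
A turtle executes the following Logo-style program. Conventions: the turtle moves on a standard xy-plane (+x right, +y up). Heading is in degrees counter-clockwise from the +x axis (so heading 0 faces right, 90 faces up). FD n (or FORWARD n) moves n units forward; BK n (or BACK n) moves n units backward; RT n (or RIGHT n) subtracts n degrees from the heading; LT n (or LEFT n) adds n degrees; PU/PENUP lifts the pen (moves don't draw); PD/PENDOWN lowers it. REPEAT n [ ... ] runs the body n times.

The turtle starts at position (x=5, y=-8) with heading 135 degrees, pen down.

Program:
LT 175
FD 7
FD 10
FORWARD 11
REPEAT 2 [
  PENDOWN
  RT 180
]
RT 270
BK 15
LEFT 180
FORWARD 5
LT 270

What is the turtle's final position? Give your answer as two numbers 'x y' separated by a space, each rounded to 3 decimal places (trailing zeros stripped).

Executing turtle program step by step:
Start: pos=(5,-8), heading=135, pen down
LT 175: heading 135 -> 310
FD 7: (5,-8) -> (9.5,-13.362) [heading=310, draw]
FD 10: (9.5,-13.362) -> (15.927,-21.023) [heading=310, draw]
FD 11: (15.927,-21.023) -> (22.998,-29.449) [heading=310, draw]
REPEAT 2 [
  -- iteration 1/2 --
  PD: pen down
  RT 180: heading 310 -> 130
  -- iteration 2/2 --
  PD: pen down
  RT 180: heading 130 -> 310
]
RT 270: heading 310 -> 40
BK 15: (22.998,-29.449) -> (11.507,-39.091) [heading=40, draw]
LT 180: heading 40 -> 220
FD 5: (11.507,-39.091) -> (7.677,-42.305) [heading=220, draw]
LT 270: heading 220 -> 130
Final: pos=(7.677,-42.305), heading=130, 5 segment(s) drawn

Answer: 7.677 -42.305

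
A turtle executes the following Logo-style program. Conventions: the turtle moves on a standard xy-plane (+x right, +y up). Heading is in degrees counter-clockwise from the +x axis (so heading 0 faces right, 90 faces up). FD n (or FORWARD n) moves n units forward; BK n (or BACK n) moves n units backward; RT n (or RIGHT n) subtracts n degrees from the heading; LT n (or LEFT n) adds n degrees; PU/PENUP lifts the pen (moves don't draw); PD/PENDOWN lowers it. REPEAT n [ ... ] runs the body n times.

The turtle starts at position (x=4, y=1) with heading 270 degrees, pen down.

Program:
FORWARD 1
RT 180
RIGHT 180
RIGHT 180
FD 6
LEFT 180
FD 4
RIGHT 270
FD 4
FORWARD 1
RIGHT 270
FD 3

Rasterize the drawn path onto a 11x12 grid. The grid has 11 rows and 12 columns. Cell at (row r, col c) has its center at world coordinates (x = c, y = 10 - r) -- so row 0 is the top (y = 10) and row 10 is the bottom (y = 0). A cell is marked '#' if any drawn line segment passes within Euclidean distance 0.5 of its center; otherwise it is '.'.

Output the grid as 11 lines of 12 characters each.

Segment 0: (4,1) -> (4,0)
Segment 1: (4,0) -> (4,6)
Segment 2: (4,6) -> (4,2)
Segment 3: (4,2) -> (8,2)
Segment 4: (8,2) -> (9,2)
Segment 5: (9,2) -> (9,5)

Answer: ............
............
............
............
....#.......
....#....#..
....#....#..
....#....#..
....######..
....#.......
....#.......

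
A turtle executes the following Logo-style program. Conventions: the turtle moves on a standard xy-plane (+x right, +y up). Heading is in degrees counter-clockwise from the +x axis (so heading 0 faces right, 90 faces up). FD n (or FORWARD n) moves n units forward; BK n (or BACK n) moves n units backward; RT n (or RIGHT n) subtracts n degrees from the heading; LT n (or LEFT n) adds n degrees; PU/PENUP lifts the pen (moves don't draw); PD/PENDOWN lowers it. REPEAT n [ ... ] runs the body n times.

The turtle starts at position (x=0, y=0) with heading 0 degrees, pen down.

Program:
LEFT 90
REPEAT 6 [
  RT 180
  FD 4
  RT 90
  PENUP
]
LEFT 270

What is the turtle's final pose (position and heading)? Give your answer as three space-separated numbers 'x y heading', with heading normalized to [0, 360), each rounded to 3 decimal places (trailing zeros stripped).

Executing turtle program step by step:
Start: pos=(0,0), heading=0, pen down
LT 90: heading 0 -> 90
REPEAT 6 [
  -- iteration 1/6 --
  RT 180: heading 90 -> 270
  FD 4: (0,0) -> (0,-4) [heading=270, draw]
  RT 90: heading 270 -> 180
  PU: pen up
  -- iteration 2/6 --
  RT 180: heading 180 -> 0
  FD 4: (0,-4) -> (4,-4) [heading=0, move]
  RT 90: heading 0 -> 270
  PU: pen up
  -- iteration 3/6 --
  RT 180: heading 270 -> 90
  FD 4: (4,-4) -> (4,0) [heading=90, move]
  RT 90: heading 90 -> 0
  PU: pen up
  -- iteration 4/6 --
  RT 180: heading 0 -> 180
  FD 4: (4,0) -> (0,0) [heading=180, move]
  RT 90: heading 180 -> 90
  PU: pen up
  -- iteration 5/6 --
  RT 180: heading 90 -> 270
  FD 4: (0,0) -> (0,-4) [heading=270, move]
  RT 90: heading 270 -> 180
  PU: pen up
  -- iteration 6/6 --
  RT 180: heading 180 -> 0
  FD 4: (0,-4) -> (4,-4) [heading=0, move]
  RT 90: heading 0 -> 270
  PU: pen up
]
LT 270: heading 270 -> 180
Final: pos=(4,-4), heading=180, 1 segment(s) drawn

Answer: 4 -4 180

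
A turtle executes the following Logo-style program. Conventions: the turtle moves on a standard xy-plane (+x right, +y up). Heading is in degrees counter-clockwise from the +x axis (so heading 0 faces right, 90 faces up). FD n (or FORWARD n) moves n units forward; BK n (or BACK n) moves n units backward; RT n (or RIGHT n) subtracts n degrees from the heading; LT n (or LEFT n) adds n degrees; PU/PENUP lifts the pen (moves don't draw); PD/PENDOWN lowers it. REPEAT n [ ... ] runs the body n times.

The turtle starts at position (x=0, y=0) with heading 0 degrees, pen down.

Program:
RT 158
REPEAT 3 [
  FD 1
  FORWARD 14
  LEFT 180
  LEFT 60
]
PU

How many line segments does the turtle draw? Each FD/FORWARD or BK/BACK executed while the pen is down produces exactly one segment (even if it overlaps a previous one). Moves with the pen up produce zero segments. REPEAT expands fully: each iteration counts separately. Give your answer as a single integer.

Answer: 6

Derivation:
Executing turtle program step by step:
Start: pos=(0,0), heading=0, pen down
RT 158: heading 0 -> 202
REPEAT 3 [
  -- iteration 1/3 --
  FD 1: (0,0) -> (-0.927,-0.375) [heading=202, draw]
  FD 14: (-0.927,-0.375) -> (-13.908,-5.619) [heading=202, draw]
  LT 180: heading 202 -> 22
  LT 60: heading 22 -> 82
  -- iteration 2/3 --
  FD 1: (-13.908,-5.619) -> (-13.769,-4.629) [heading=82, draw]
  FD 14: (-13.769,-4.629) -> (-11.82,9.235) [heading=82, draw]
  LT 180: heading 82 -> 262
  LT 60: heading 262 -> 322
  -- iteration 3/3 --
  FD 1: (-11.82,9.235) -> (-11.032,8.619) [heading=322, draw]
  FD 14: (-11.032,8.619) -> (0,0) [heading=322, draw]
  LT 180: heading 322 -> 142
  LT 60: heading 142 -> 202
]
PU: pen up
Final: pos=(0,0), heading=202, 6 segment(s) drawn
Segments drawn: 6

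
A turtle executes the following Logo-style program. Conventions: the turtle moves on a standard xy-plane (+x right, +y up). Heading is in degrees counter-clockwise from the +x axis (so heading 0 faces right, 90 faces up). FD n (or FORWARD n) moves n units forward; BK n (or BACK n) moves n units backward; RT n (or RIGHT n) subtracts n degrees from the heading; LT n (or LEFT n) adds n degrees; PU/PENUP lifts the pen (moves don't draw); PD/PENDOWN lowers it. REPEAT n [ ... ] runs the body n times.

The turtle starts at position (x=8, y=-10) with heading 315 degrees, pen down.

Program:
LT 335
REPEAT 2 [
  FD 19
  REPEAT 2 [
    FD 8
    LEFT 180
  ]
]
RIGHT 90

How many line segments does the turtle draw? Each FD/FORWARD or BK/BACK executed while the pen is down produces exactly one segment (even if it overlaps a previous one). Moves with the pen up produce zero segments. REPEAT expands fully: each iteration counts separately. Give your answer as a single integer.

Answer: 6

Derivation:
Executing turtle program step by step:
Start: pos=(8,-10), heading=315, pen down
LT 335: heading 315 -> 290
REPEAT 2 [
  -- iteration 1/2 --
  FD 19: (8,-10) -> (14.498,-27.854) [heading=290, draw]
  REPEAT 2 [
    -- iteration 1/2 --
    FD 8: (14.498,-27.854) -> (17.235,-35.372) [heading=290, draw]
    LT 180: heading 290 -> 110
    -- iteration 2/2 --
    FD 8: (17.235,-35.372) -> (14.498,-27.854) [heading=110, draw]
    LT 180: heading 110 -> 290
  ]
  -- iteration 2/2 --
  FD 19: (14.498,-27.854) -> (20.997,-45.708) [heading=290, draw]
  REPEAT 2 [
    -- iteration 1/2 --
    FD 8: (20.997,-45.708) -> (23.733,-53.226) [heading=290, draw]
    LT 180: heading 290 -> 110
    -- iteration 2/2 --
    FD 8: (23.733,-53.226) -> (20.997,-45.708) [heading=110, draw]
    LT 180: heading 110 -> 290
  ]
]
RT 90: heading 290 -> 200
Final: pos=(20.997,-45.708), heading=200, 6 segment(s) drawn
Segments drawn: 6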